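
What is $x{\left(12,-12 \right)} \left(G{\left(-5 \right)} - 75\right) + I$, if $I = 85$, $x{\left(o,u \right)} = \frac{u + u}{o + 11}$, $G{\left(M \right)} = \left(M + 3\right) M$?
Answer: $\frac{3515}{23} \approx 152.83$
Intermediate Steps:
$G{\left(M \right)} = M \left(3 + M\right)$ ($G{\left(M \right)} = \left(3 + M\right) M = M \left(3 + M\right)$)
$x{\left(o,u \right)} = \frac{2 u}{11 + o}$
$x{\left(12,-12 \right)} \left(G{\left(-5 \right)} - 75\right) + I = 2 \left(-12\right) \frac{1}{11 + 12} \left(- 5 \left(3 - 5\right) - 75\right) + 85 = 2 \left(-12\right) \frac{1}{23} \left(\left(-5\right) \left(-2\right) - 75\right) + 85 = 2 \left(-12\right) \frac{1}{23} \left(10 - 75\right) + 85 = \left(- \frac{24}{23}\right) \left(-65\right) + 85 = \frac{1560}{23} + 85 = \frac{3515}{23}$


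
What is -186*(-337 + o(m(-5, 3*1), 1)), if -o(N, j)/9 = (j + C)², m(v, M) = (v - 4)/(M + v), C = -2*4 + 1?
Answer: 122946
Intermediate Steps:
C = -7 (C = -8 + 1 = -7)
m(v, M) = (-4 + v)/(M + v)
o(N, j) = -9*(-7 + j)² (o(N, j) = -9*(j - 7)² = -9*(-7 + j)²)
-186*(-337 + o(m(-5, 3*1), 1)) = -186*(-337 - 9*(-7 + 1)²) = -186*(-337 - 9*(-6)²) = -186*(-337 - 9*36) = -186*(-337 - 324) = -186*(-661) = 122946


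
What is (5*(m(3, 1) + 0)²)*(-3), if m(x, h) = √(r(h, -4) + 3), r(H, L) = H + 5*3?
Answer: -285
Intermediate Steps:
r(H, L) = 15 + H (r(H, L) = H + 15 = 15 + H)
m(x, h) = √(18 + h) (m(x, h) = √((15 + h) + 3) = √(18 + h))
(5*(m(3, 1) + 0)²)*(-3) = (5*(√(18 + 1) + 0)²)*(-3) = (5*(√19 + 0)²)*(-3) = (5*(√19)²)*(-3) = (5*19)*(-3) = 95*(-3) = -285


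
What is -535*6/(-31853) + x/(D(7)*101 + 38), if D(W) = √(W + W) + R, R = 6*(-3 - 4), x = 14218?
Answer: -923829338098/279204318053 - 718009*√14/8765401 ≈ -3.6153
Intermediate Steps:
R = -42 (R = 6*(-7) = -42)
D(W) = -42 + √2*√W (D(W) = √(W + W) - 42 = √(2*W) - 42 = √2*√W - 42 = -42 + √2*√W)
-535*6/(-31853) + x/(D(7)*101 + 38) = -535*6/(-31853) + 14218/((-42 + √2*√7)*101 + 38) = -3210*(-1/31853) + 14218/((-42 + √14)*101 + 38) = 3210/31853 + 14218/((-4242 + 101*√14) + 38) = 3210/31853 + 14218/(-4204 + 101*√14)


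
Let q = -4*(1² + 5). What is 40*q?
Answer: -960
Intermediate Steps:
q = -24 (q = -4*(1 + 5) = -4*6 = -24)
40*q = 40*(-24) = -960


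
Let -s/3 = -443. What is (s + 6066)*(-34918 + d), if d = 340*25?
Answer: -195361110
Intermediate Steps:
d = 8500
s = 1329 (s = -3*(-443) = 1329)
(s + 6066)*(-34918 + d) = (1329 + 6066)*(-34918 + 8500) = 7395*(-26418) = -195361110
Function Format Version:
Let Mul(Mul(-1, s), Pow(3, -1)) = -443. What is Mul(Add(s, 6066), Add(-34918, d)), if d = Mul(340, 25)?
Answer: -195361110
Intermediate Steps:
d = 8500
s = 1329 (s = Mul(-3, -443) = 1329)
Mul(Add(s, 6066), Add(-34918, d)) = Mul(Add(1329, 6066), Add(-34918, 8500)) = Mul(7395, -26418) = -195361110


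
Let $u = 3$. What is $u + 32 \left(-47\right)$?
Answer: $-1501$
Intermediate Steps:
$u + 32 \left(-47\right) = 3 + 32 \left(-47\right) = 3 - 1504 = -1501$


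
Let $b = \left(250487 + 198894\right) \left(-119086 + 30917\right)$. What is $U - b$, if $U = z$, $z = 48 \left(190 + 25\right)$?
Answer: $39621483709$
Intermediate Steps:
$b = -39621473389$ ($b = 449381 \left(-88169\right) = -39621473389$)
$z = 10320$ ($z = 48 \cdot 215 = 10320$)
$U = 10320$
$U - b = 10320 - -39621473389 = 10320 + 39621473389 = 39621483709$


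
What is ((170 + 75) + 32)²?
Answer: 76729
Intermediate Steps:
((170 + 75) + 32)² = (245 + 32)² = 277² = 76729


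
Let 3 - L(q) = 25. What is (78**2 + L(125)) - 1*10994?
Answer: -4932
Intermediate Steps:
L(q) = -22 (L(q) = 3 - 1*25 = 3 - 25 = -22)
(78**2 + L(125)) - 1*10994 = (78**2 - 22) - 1*10994 = (6084 - 22) - 10994 = 6062 - 10994 = -4932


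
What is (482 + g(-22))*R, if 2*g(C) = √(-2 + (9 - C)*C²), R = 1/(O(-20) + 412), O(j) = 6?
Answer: 241/209 + √15002/836 ≈ 1.2996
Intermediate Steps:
R = 1/418 (R = 1/(6 + 412) = 1/418 ≈ 0.0023923)
g(C) = √(-2 + C²*(9 - C))/2 (g(C) = √(-2 + (9 - C)*C²)/2 = √(-2 + C²*(9 - C))/2)
(482 + g(-22))*R = (482 + √(-2 - 1*(-22)³ + 9*(-22)²)/2)*(1/418) = (482 + √(-2 - 1*(-10648) + 9*484)/2)*(1/418) = (482 + √(-2 + 10648 + 4356)/2)*(1/418) = (482 + √15002/2)*(1/418) = 241/209 + √15002/836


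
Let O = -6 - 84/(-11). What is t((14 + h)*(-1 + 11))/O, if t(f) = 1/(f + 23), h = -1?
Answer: 11/2754 ≈ 0.0039942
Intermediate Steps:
t(f) = 1/(23 + f)
O = 18/11 (O = -6 - 84*(-1)/11 = -6 - 7*(-12/11) = -6 + 84/11 = 18/11 ≈ 1.6364)
t((14 + h)*(-1 + 11))/O = 1/((23 + (14 - 1)*(-1 + 11))*(18/11)) = (11/18)/(23 + 13*10) = (11/18)/(23 + 130) = (11/18)/153 = (1/153)*(11/18) = 11/2754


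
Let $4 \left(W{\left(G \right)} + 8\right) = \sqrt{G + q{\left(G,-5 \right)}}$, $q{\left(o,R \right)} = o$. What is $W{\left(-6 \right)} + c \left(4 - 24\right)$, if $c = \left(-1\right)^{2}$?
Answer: $-28 + \frac{i \sqrt{3}}{2} \approx -28.0 + 0.86602 i$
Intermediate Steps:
$W{\left(G \right)} = -8 + \frac{\sqrt{2} \sqrt{G}}{4}$ ($W{\left(G \right)} = -8 + \frac{\sqrt{G + G}}{4} = -8 + \frac{\sqrt{2 G}}{4} = -8 + \frac{\sqrt{2} \sqrt{G}}{4}$)
$c = 1$
$W{\left(-6 \right)} + c \left(4 - 24\right) = \left(-8 + \frac{\sqrt{2} \sqrt{-6}}{4}\right) + 1 \left(4 - 24\right) = \left(-8 + \frac{\sqrt{2} i \sqrt{6}}{4}\right) + 1 \left(-20\right) = \left(-8 + \frac{i \sqrt{3}}{2}\right) - 20 = -28 + \frac{i \sqrt{3}}{2}$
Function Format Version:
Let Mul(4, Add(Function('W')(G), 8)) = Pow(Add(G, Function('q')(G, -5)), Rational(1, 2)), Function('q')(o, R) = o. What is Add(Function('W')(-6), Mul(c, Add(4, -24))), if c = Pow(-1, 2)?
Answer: Add(-28, Mul(Rational(1, 2), I, Pow(3, Rational(1, 2)))) ≈ Add(-28.000, Mul(0.86602, I))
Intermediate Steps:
Function('W')(G) = Add(-8, Mul(Rational(1, 4), Pow(2, Rational(1, 2)), Pow(G, Rational(1, 2)))) (Function('W')(G) = Add(-8, Mul(Rational(1, 4), Pow(Add(G, G), Rational(1, 2)))) = Add(-8, Mul(Rational(1, 4), Pow(Mul(2, G), Rational(1, 2)))) = Add(-8, Mul(Rational(1, 4), Mul(Pow(2, Rational(1, 2)), Pow(G, Rational(1, 2))))) = Add(-8, Mul(Rational(1, 4), Pow(2, Rational(1, 2)), Pow(G, Rational(1, 2)))))
c = 1
Add(Function('W')(-6), Mul(c, Add(4, -24))) = Add(Add(-8, Mul(Rational(1, 4), Pow(2, Rational(1, 2)), Pow(-6, Rational(1, 2)))), Mul(1, Add(4, -24))) = Add(Add(-8, Mul(Rational(1, 4), Pow(2, Rational(1, 2)), Mul(I, Pow(6, Rational(1, 2))))), Mul(1, -20)) = Add(Add(-8, Mul(Rational(1, 2), I, Pow(3, Rational(1, 2)))), -20) = Add(-28, Mul(Rational(1, 2), I, Pow(3, Rational(1, 2))))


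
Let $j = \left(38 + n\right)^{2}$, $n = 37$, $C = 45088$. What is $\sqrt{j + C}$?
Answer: $\sqrt{50713} \approx 225.2$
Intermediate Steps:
$j = 5625$ ($j = \left(38 + 37\right)^{2} = 75^{2} = 5625$)
$\sqrt{j + C} = \sqrt{5625 + 45088} = \sqrt{50713}$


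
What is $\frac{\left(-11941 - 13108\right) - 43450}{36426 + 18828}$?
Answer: $- \frac{22833}{18418} \approx -1.2397$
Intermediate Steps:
$\frac{\left(-11941 - 13108\right) - 43450}{36426 + 18828} = \frac{-25049 - 43450}{55254} = \left(-68499\right) \frac{1}{55254} = - \frac{22833}{18418}$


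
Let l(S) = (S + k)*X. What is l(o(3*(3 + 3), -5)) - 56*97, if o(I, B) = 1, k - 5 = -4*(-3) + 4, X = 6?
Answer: -5300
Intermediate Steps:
k = 21 (k = 5 + (-4*(-3) + 4) = 5 + (12 + 4) = 5 + 16 = 21)
l(S) = 126 + 6*S (l(S) = (S + 21)*6 = (21 + S)*6 = 126 + 6*S)
l(o(3*(3 + 3), -5)) - 56*97 = (126 + 6*1) - 56*97 = (126 + 6) - 5432 = 132 - 5432 = -5300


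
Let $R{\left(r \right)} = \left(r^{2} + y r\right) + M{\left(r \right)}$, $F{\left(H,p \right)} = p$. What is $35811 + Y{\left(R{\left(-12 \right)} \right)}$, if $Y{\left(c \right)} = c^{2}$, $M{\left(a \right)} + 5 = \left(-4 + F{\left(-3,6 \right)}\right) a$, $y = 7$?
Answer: $36772$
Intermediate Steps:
$M{\left(a \right)} = -5 + 2 a$ ($M{\left(a \right)} = -5 + \left(-4 + 6\right) a = -5 + 2 a$)
$R{\left(r \right)} = -5 + r^{2} + 9 r$ ($R{\left(r \right)} = \left(r^{2} + 7 r\right) + \left(-5 + 2 r\right) = -5 + r^{2} + 9 r$)
$35811 + Y{\left(R{\left(-12 \right)} \right)} = 35811 + \left(-5 + \left(-12\right)^{2} + 9 \left(-12\right)\right)^{2} = 35811 + \left(-5 + 144 - 108\right)^{2} = 35811 + 31^{2} = 35811 + 961 = 36772$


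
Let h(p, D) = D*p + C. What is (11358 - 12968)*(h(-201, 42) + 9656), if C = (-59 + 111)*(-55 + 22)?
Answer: 808220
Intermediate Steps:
C = -1716 (C = 52*(-33) = -1716)
h(p, D) = -1716 + D*p (h(p, D) = D*p - 1716 = -1716 + D*p)
(11358 - 12968)*(h(-201, 42) + 9656) = (11358 - 12968)*((-1716 + 42*(-201)) + 9656) = -1610*((-1716 - 8442) + 9656) = -1610*(-10158 + 9656) = -1610*(-502) = 808220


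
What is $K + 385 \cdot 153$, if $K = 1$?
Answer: $58906$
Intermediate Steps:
$K + 385 \cdot 153 = 1 + 385 \cdot 153 = 1 + 58905 = 58906$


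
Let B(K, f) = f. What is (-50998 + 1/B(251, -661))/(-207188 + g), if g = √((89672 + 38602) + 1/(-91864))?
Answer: 641600312711703328/2606601914189403941 + 67419358*√270625894972010/2606601914189403941 ≈ 0.24657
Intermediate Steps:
g = √270625894972010/45932 (g = √(128274 - 1/91864) = √(11783762735/91864) = √270625894972010/45932 ≈ 358.15)
(-50998 + 1/B(251, -661))/(-207188 + g) = (-50998 + 1/(-661))/(-207188 + √270625894972010/45932) = (-50998 - 1/661)/(-207188 + √270625894972010/45932) = -33709679/(661*(-207188 + √270625894972010/45932))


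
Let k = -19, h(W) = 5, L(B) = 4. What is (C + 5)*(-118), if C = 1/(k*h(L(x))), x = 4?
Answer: -55932/95 ≈ -588.76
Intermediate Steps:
C = -1/95 (C = 1/(-19*5) = 1/(-95) = -1/95 ≈ -0.010526)
(C + 5)*(-118) = (-1/95 + 5)*(-118) = (474/95)*(-118) = -55932/95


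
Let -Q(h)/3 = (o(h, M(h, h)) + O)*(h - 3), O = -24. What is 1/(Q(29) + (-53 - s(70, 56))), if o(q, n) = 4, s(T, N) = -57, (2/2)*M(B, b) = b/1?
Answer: 1/1564 ≈ 0.00063939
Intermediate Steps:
M(B, b) = b (M(B, b) = b/1 = b*1 = b)
Q(h) = -180 + 60*h (Q(h) = -3*(4 - 24)*(h - 3) = -(-60)*(-3 + h) = -3*(60 - 20*h) = -180 + 60*h)
1/(Q(29) + (-53 - s(70, 56))) = 1/((-180 + 60*29) + (-53 - 1*(-57))) = 1/((-180 + 1740) + (-53 + 57)) = 1/(1560 + 4) = 1/1564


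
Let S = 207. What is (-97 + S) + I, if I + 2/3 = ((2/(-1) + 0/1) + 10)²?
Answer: 520/3 ≈ 173.33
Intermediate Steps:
I = 190/3 (I = -⅔ + ((2/(-1) + 0/1) + 10)² = -⅔ + ((2*(-1) + 0*1) + 10)² = -⅔ + ((-2 + 0) + 10)² = -⅔ + (-2 + 10)² = -⅔ + 8² = -⅔ + 64 = 190/3 ≈ 63.333)
(-97 + S) + I = (-97 + 207) + 190/3 = 110 + 190/3 = 520/3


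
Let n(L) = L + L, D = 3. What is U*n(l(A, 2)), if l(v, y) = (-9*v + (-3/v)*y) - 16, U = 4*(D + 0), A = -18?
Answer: 3512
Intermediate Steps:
U = 12 (U = 4*(3 + 0) = 4*3 = 12)
l(v, y) = -16 - 9*v - 3*y/v (l(v, y) = (-9*v - 3*y/v) - 16 = -16 - 9*v - 3*y/v)
n(L) = 2*L
U*n(l(A, 2)) = 12*(2*(-16 - 9*(-18) - 3*2/(-18))) = 12*(2*(-16 + 162 - 3*2*(-1/18))) = 12*(2*(-16 + 162 + ⅓)) = 12*(2*(439/3)) = 12*(878/3) = 3512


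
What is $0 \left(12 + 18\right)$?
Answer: $0$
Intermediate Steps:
$0 \left(12 + 18\right) = 0 \cdot 30 = 0$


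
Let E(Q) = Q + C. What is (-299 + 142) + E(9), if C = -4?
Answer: -152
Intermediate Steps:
E(Q) = -4 + Q (E(Q) = Q - 4 = -4 + Q)
(-299 + 142) + E(9) = (-299 + 142) + (-4 + 9) = -157 + 5 = -152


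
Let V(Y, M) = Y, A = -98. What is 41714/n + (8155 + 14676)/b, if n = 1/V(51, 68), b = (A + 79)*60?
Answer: 2425229129/1140 ≈ 2.1274e+6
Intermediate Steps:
b = -1140 (b = (-98 + 79)*60 = -19*60 = -1140)
n = 1/51 ≈ 0.019608
41714/n + (8155 + 14676)/b = 41714/(1/51) + (8155 + 14676)/(-1140) = 41714*51 + 22831*(-1/1140) = 2127414 - 22831/1140 = 2425229129/1140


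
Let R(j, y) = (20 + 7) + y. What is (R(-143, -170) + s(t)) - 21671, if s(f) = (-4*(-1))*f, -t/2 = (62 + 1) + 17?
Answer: -22454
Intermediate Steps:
R(j, y) = 27 + y
t = -160 (t = -2*((62 + 1) + 17) = -2*(63 + 17) = -2*80 = -160)
s(f) = 4*f
(R(-143, -170) + s(t)) - 21671 = ((27 - 170) + 4*(-160)) - 21671 = (-143 - 640) - 21671 = -783 - 21671 = -22454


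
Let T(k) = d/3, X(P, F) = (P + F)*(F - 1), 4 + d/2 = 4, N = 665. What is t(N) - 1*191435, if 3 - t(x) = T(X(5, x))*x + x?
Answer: -192097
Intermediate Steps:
d = 0 (d = -8 + 2*4 = -8 + 8 = 0)
X(P, F) = (-1 + F)*(F + P) (X(P, F) = (F + P)*(-1 + F) = (-1 + F)*(F + P))
T(k) = 0 (T(k) = 0/3 = 0*(⅓) = 0)
t(x) = 3 - x (t(x) = 3 - (0*x + x) = 3 - (0 + x) = 3 - x)
t(N) - 1*191435 = (3 - 1*665) - 1*191435 = (3 - 665) - 191435 = -662 - 191435 = -192097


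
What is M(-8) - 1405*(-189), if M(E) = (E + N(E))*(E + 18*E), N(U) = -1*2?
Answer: 267065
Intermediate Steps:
N(U) = -2
M(E) = 19*E*(-2 + E) (M(E) = (E - 2)*(E + 18*E) = (-2 + E)*(19*E) = 19*E*(-2 + E))
M(-8) - 1405*(-189) = 19*(-8)*(-2 - 8) - 1405*(-189) = 19*(-8)*(-10) + 265545 = 1520 + 265545 = 267065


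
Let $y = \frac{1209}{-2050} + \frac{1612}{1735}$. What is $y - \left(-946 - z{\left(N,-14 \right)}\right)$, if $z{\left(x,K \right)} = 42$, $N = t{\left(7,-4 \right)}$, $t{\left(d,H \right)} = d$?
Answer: $\frac{703055197}{711350} \approx 988.34$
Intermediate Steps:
$N = 7$
$y = \frac{241397}{711350}$ ($y = 1209 \left(- \frac{1}{2050}\right) + 1612 \cdot \frac{1}{1735} = - \frac{1209}{2050} + \frac{1612}{1735} = \frac{241397}{711350} \approx 0.33935$)
$y - \left(-946 - z{\left(N,-14 \right)}\right) = \frac{241397}{711350} - \left(-946 - 42\right) = \frac{241397}{711350} - -988 = \frac{241397}{711350} + 988 = \frac{703055197}{711350}$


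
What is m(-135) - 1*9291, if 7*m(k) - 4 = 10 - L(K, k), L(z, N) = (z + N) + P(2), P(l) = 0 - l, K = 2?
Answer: -64888/7 ≈ -9269.7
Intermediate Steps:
P(l) = -l
L(z, N) = -2 + N + z (L(z, N) = (z + N) - 1*2 = (N + z) - 2 = -2 + N + z)
m(k) = 2 - k/7 (m(k) = 4/7 + (10 - (-2 + k + 2))/7 = 4/7 + (10 - k)/7 = 4/7 + (10/7 - k/7) = 2 - k/7)
m(-135) - 1*9291 = (2 - ⅐*(-135)) - 1*9291 = (2 + 135/7) - 9291 = 149/7 - 9291 = -64888/7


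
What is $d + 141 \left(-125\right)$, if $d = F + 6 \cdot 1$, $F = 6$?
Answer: $-17613$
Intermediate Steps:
$d = 12$ ($d = 6 + 6 \cdot 1 = 6 + 6 = 12$)
$d + 141 \left(-125\right) = 12 + 141 \left(-125\right) = 12 - 17625 = -17613$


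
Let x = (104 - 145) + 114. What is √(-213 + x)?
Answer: 2*I*√35 ≈ 11.832*I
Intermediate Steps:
x = 73 (x = -41 + 114 = 73)
√(-213 + x) = √(-213 + 73) = √(-140) = 2*I*√35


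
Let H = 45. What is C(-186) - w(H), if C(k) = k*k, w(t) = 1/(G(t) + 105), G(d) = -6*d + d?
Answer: 4151521/120 ≈ 34596.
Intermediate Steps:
G(d) = -5*d
w(t) = 1/(105 - 5*t) (w(t) = 1/(-5*t + 105) = 1/(105 - 5*t))
C(k) = k²
C(-186) - w(H) = (-186)² - (-1)/(-105 + 5*45) = 34596 - (-1)/(-105 + 225) = 34596 - (-1)/120 = 34596 - 1*(-1/120) = 34596 + 1/120 = 4151521/120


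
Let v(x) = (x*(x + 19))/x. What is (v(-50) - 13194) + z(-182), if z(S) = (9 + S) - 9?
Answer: -13407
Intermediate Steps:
v(x) = 19 + x (v(x) = (x*(19 + x))/x = 19 + x)
z(S) = S
(v(-50) - 13194) + z(-182) = ((19 - 50) - 13194) - 182 = (-31 - 13194) - 182 = -13225 - 182 = -13407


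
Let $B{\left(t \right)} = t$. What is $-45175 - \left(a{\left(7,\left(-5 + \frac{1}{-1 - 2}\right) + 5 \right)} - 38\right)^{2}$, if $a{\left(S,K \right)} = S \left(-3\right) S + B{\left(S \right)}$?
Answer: $-76859$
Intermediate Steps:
$a{\left(S,K \right)} = S - 3 S^{2}$ ($a{\left(S,K \right)} = S \left(-3\right) S + S = - 3 S S + S = - 3 S^{2} + S = S - 3 S^{2}$)
$-45175 - \left(a{\left(7,\left(-5 + \frac{1}{-1 - 2}\right) + 5 \right)} - 38\right)^{2} = -45175 - \left(7 \left(1 - 21\right) - 38\right)^{2} = -45175 - \left(7 \left(-20\right) - 38\right)^{2} = -45175 - \left(-140 - 38\right)^{2} = -45175 - \left(-178\right)^{2} = -45175 - 31684 = -76859$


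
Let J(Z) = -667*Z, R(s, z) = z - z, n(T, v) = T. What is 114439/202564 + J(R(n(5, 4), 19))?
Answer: 114439/202564 ≈ 0.56495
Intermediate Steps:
R(s, z) = 0
114439/202564 + J(R(n(5, 4), 19)) = 114439/202564 - 667*0 = 114439*(1/202564) + 0 = 114439/202564 + 0 = 114439/202564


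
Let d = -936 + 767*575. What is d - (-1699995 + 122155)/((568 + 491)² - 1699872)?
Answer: 23140176269/52581 ≈ 4.4009e+5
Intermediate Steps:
d = 440089 (d = -936 + 441025 = 440089)
d - (-1699995 + 122155)/((568 + 491)² - 1699872) = 440089 - (-1699995 + 122155)/((568 + 491)² - 1699872) = 440089 - (-1577840)/(1059² - 1699872) = 440089 - (-1577840)/(1121481 - 1699872) = 440089 - (-1577840)/(-578391) = 440089 - (-1577840)*(-1)/578391 = 440089 - 1*143440/52581 = 440089 - 143440/52581 = 23140176269/52581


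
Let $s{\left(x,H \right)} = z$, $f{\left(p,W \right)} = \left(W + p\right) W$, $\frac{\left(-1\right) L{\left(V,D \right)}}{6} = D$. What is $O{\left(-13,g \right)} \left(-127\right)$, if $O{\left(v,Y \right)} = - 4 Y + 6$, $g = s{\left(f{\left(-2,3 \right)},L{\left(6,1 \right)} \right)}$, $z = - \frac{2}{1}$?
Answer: $-1778$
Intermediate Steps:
$L{\left(V,D \right)} = - 6 D$
$z = -2$ ($z = \left(-2\right) 1 = -2$)
$f{\left(p,W \right)} = W \left(W + p\right)$
$s{\left(x,H \right)} = -2$
$g = -2$
$O{\left(v,Y \right)} = 6 - 4 Y$
$O{\left(-13,g \right)} \left(-127\right) = \left(6 - -8\right) \left(-127\right) = \left(6 + 8\right) \left(-127\right) = 14 \left(-127\right) = -1778$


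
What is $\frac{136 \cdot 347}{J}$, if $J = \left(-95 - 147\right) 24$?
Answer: $- \frac{5899}{726} \approx -8.1254$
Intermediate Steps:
$J = -5808$ ($J = \left(-242\right) 24 = -5808$)
$\frac{136 \cdot 347}{J} = \frac{136 \cdot 347}{-5808} = 47192 \left(- \frac{1}{5808}\right) = - \frac{5899}{726}$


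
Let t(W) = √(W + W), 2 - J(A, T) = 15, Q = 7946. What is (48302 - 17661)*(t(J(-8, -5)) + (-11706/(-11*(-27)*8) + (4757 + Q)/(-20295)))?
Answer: -13811951647/81180 + 30641*I*√26 ≈ -1.7014e+5 + 1.5624e+5*I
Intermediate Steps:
J(A, T) = -13 (J(A, T) = 2 - 1*15 = 2 - 15 = -13)
t(W) = √2*√W (t(W) = √(2*W) = √2*√W)
(48302 - 17661)*(t(J(-8, -5)) + (-11706/(-11*(-27)*8) + (4757 + Q)/(-20295))) = (48302 - 17661)*(√2*√(-13) + (-11706/(-11*(-27)*8) + (4757 + 7946)/(-20295))) = 30641*(√2*(I*√13) + (-11706/(297*8) + 12703*(-1/20295))) = 30641*(I*√26 + (-11706/2376 - 12703/20295)) = 30641*(I*√26 + (-11706*1/2376 - 12703/20295)) = 30641*(I*√26 + (-1951/396 - 12703/20295)) = 30641*(I*√26 - 450767/81180) = 30641*(-450767/81180 + I*√26) = -13811951647/81180 + 30641*I*√26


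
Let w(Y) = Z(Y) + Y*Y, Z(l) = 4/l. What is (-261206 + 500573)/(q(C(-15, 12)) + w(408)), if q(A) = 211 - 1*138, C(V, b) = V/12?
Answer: 24415434/16986775 ≈ 1.4373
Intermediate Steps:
C(V, b) = V/12 (C(V, b) = V*(1/12) = V/12)
q(A) = 73 (q(A) = 211 - 138 = 73)
w(Y) = Y² + 4/Y (w(Y) = 4/Y + Y*Y = 4/Y + Y² = Y² + 4/Y)
(-261206 + 500573)/(q(C(-15, 12)) + w(408)) = (-261206 + 500573)/(73 + (4 + 408³)/408) = 239367/(73 + (4 + 67917312)/408) = 239367/(73 + (1/408)*67917316) = 239367/(73 + 16979329/102) = 239367/(16986775/102) = 239367*(102/16986775) = 24415434/16986775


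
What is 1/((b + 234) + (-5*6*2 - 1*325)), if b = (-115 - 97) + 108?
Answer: -1/255 ≈ -0.0039216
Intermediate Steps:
b = -104 (b = -212 + 108 = -104)
1/((b + 234) + (-5*6*2 - 1*325)) = 1/((-104 + 234) + (-5*6*2 - 1*325)) = 1/(130 + (-30*2 - 325)) = 1/(130 + (-60 - 325)) = 1/(130 - 385) = 1/(-255) = -1/255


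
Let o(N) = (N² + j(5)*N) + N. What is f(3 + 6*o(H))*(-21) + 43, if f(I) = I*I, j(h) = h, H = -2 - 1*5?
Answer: -42482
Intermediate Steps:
H = -7 (H = -2 - 5 = -7)
o(N) = N² + 6*N (o(N) = (N² + 5*N) + N = N² + 6*N)
f(I) = I²
f(3 + 6*o(H))*(-21) + 43 = (3 + 6*(-7*(6 - 7)))²*(-21) + 43 = (3 + 6*(-7*(-1)))²*(-21) + 43 = (3 + 6*7)²*(-21) + 43 = (3 + 42)²*(-21) + 43 = 45²*(-21) + 43 = 2025*(-21) + 43 = -42525 + 43 = -42482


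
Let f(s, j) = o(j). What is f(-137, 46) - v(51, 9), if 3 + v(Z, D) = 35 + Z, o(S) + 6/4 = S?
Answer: -77/2 ≈ -38.500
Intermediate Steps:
o(S) = -3/2 + S
f(s, j) = -3/2 + j
v(Z, D) = 32 + Z (v(Z, D) = -3 + (35 + Z) = 32 + Z)
f(-137, 46) - v(51, 9) = (-3/2 + 46) - (32 + 51) = 89/2 - 1*83 = 89/2 - 83 = -77/2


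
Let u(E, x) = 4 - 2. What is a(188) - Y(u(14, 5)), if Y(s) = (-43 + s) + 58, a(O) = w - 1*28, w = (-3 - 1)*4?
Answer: -61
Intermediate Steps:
w = -16 (w = -4*4 = -16)
a(O) = -44 (a(O) = -16 - 1*28 = -16 - 28 = -44)
u(E, x) = 2
Y(s) = 15 + s
a(188) - Y(u(14, 5)) = -44 - (15 + 2) = -44 - 1*17 = -44 - 17 = -61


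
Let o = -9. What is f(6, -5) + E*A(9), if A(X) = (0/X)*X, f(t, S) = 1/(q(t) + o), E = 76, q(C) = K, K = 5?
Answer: -1/4 ≈ -0.25000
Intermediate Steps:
q(C) = 5
f(t, S) = -1/4 (f(t, S) = 1/(5 - 9) = 1/(-4) = -1/4)
A(X) = 0 (A(X) = 0*X = 0)
f(6, -5) + E*A(9) = -1/4 + 76*0 = -1/4 + 0 = -1/4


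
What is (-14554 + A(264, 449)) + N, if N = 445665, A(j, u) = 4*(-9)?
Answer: 431075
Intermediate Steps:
A(j, u) = -36
(-14554 + A(264, 449)) + N = (-14554 - 36) + 445665 = -14590 + 445665 = 431075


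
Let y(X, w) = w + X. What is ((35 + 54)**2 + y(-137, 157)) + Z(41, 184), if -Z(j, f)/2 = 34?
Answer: 7873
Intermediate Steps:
y(X, w) = X + w
Z(j, f) = -68 (Z(j, f) = -2*34 = -68)
((35 + 54)**2 + y(-137, 157)) + Z(41, 184) = ((35 + 54)**2 + (-137 + 157)) - 68 = (89**2 + 20) - 68 = (7921 + 20) - 68 = 7941 - 68 = 7873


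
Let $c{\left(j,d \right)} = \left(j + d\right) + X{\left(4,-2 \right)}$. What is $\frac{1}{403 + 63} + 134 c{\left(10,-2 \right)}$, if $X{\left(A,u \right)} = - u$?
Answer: $\frac{624441}{466} \approx 1340.0$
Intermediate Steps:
$c{\left(j,d \right)} = 2 + d + j$ ($c{\left(j,d \right)} = \left(j + d\right) - -2 = \left(d + j\right) + 2 = 2 + d + j$)
$\frac{1}{403 + 63} + 134 c{\left(10,-2 \right)} = \frac{1}{403 + 63} + 134 \left(2 - 2 + 10\right) = \frac{1}{466} + 134 \cdot 10 = \frac{1}{466} + 1340 = \frac{624441}{466}$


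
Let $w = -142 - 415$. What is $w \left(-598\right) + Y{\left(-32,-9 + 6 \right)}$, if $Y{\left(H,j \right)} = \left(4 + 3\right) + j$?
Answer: $333090$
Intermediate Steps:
$w = -557$
$Y{\left(H,j \right)} = 7 + j$
$w \left(-598\right) + Y{\left(-32,-9 + 6 \right)} = \left(-557\right) \left(-598\right) + \left(7 + \left(-9 + 6\right)\right) = 333086 + \left(7 - 3\right) = 333086 + 4 = 333090$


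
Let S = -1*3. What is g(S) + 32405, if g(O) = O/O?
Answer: 32406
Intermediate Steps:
S = -3
g(O) = 1
g(S) + 32405 = 1 + 32405 = 32406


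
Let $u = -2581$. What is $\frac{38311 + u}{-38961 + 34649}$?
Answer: $- \frac{17865}{2156} \approx -8.2862$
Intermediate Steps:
$\frac{38311 + u}{-38961 + 34649} = \frac{38311 - 2581}{-38961 + 34649} = \frac{35730}{-4312} = 35730 \left(- \frac{1}{4312}\right) = - \frac{17865}{2156}$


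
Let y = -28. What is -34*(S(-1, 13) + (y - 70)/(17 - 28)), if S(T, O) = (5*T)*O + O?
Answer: 16116/11 ≈ 1465.1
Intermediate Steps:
S(T, O) = O + 5*O*T (S(T, O) = 5*O*T + O = O + 5*O*T)
-34*(S(-1, 13) + (y - 70)/(17 - 28)) = -34*(13*(1 + 5*(-1)) + (-28 - 70)/(17 - 28)) = -34*(13*(1 - 5) - 98/(-11)) = -34*(13*(-4) - 98*(-1/11)) = -34*(-52 + 98/11) = -34*(-474/11) = 16116/11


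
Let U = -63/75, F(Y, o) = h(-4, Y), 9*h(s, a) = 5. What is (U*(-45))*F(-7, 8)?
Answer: 21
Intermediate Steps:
h(s, a) = 5/9 (h(s, a) = (⅑)*5 = 5/9)
F(Y, o) = 5/9
U = -21/25 (U = -63*1/75 = -21/25 ≈ -0.84000)
(U*(-45))*F(-7, 8) = -21/25*(-45)*(5/9) = (189/5)*(5/9) = 21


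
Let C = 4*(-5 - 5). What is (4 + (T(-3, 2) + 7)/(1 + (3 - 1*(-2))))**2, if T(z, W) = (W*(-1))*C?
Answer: 1369/4 ≈ 342.25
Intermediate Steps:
C = -40 (C = 4*(-10) = -40)
T(z, W) = 40*W (T(z, W) = (W*(-1))*(-40) = -W*(-40) = 40*W)
(4 + (T(-3, 2) + 7)/(1 + (3 - 1*(-2))))**2 = (4 + (40*2 + 7)/(1 + (3 - 1*(-2))))**2 = (4 + (80 + 7)/(1 + (3 + 2)))**2 = (4 + 87/(1 + 5))**2 = (4 + 87/6)**2 = (4 + 87*(1/6))**2 = (4 + 29/2)**2 = (37/2)**2 = 1369/4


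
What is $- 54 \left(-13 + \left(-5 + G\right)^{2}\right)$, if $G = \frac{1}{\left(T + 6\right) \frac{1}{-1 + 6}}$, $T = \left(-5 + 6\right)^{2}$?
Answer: $- \frac{14202}{49} \approx -289.84$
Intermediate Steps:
$T = 1$ ($T = 1^{2} = 1$)
$G = \frac{5}{7}$ ($G = \frac{1}{\left(1 + 6\right) \frac{1}{-1 + 6}} = \frac{1}{7 \cdot \frac{1}{5}} = \frac{1}{\frac{7}{5}} = \frac{5}{7} \approx 0.71429$)
$- 54 \left(-13 + \left(-5 + G\right)^{2}\right) = - 54 \left(-13 + \left(-5 + \frac{5}{7}\right)^{2}\right) = - 54 \left(-13 + \left(- \frac{30}{7}\right)^{2}\right) = - 54 \left(-13 + \frac{900}{49}\right) = \left(-54\right) \frac{263}{49} = - \frac{14202}{49}$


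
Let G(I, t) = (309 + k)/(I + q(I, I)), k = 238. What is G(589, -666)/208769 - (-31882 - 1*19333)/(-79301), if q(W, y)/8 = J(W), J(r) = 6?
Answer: -6810827083748/10545911128753 ≈ -0.64583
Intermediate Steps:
q(W, y) = 48 (q(W, y) = 8*6 = 48)
G(I, t) = 547/(48 + I) (G(I, t) = (309 + 238)/(I + 48) = 547/(48 + I))
G(589, -666)/208769 - (-31882 - 1*19333)/(-79301) = (547/(48 + 589))/208769 - (-31882 - 1*19333)/(-79301) = (547/637)*(1/208769) - (-31882 - 19333)*(-1/79301) = (547*(1/637))*(1/208769) - 1*(-51215)*(-1/79301) = (547/637)*(1/208769) + 51215*(-1/79301) = 547/132985853 - 51215/79301 = -6810827083748/10545911128753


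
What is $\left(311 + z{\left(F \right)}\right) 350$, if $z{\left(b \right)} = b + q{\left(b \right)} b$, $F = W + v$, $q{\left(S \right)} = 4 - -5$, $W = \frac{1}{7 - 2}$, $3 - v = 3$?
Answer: $109550$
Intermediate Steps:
$v = 0$ ($v = 3 - 3 = 0$)
$W = \frac{1}{5} \approx 0.2$
$q{\left(S \right)} = 9$ ($q{\left(S \right)} = 4 + 5 = 9$)
$F = \frac{1}{5}$ ($F = \frac{1}{5} + 0 = \frac{1}{5} \approx 0.2$)
$z{\left(b \right)} = 10 b$ ($z{\left(b \right)} = b + 9 b = 10 b$)
$\left(311 + z{\left(F \right)}\right) 350 = \left(311 + 10 \cdot \frac{1}{5}\right) 350 = \left(311 + 2\right) 350 = 313 \cdot 350 = 109550$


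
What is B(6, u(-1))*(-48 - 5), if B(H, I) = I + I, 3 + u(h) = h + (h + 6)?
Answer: -106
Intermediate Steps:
u(h) = 3 + 2*h (u(h) = -3 + (h + (h + 6)) = -3 + (h + (6 + h)) = -3 + (6 + 2*h) = 3 + 2*h)
B(H, I) = 2*I
B(6, u(-1))*(-48 - 5) = (2*(3 + 2*(-1)))*(-48 - 5) = (2*(3 - 2))*(-53) = (2*1)*(-53) = 2*(-53) = -106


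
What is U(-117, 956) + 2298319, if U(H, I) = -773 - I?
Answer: 2296590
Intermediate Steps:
U(-117, 956) + 2298319 = (-773 - 1*956) + 2298319 = (-773 - 956) + 2298319 = -1729 + 2298319 = 2296590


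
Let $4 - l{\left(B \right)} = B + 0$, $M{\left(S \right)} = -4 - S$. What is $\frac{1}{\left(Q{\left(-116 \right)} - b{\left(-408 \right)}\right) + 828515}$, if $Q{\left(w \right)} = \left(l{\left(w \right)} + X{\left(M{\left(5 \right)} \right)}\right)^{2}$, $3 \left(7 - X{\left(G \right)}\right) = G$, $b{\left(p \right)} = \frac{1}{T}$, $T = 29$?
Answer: $\frac{29}{24517034} \approx 1.1829 \cdot 10^{-6}$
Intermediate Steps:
$l{\left(B \right)} = 4 - B$ ($l{\left(B \right)} = 4 - \left(B + 0\right) = 4 - B$)
$b{\left(p \right)} = \frac{1}{29}$
$X{\left(G \right)} = 7 - \frac{G}{3}$
$Q{\left(w \right)} = \left(14 - w\right)^{2}$ ($Q{\left(w \right)} = \left(\left(4 - w\right) + \left(7 - \frac{-4 - 5}{3}\right)\right)^{2} = \left(\left(4 - w\right) + \left(7 - -3\right)\right)^{2} = \left(\left(4 - w\right) + \left(7 + 3\right)\right)^{2} = \left(\left(4 - w\right) + 10\right)^{2} = \left(14 - w\right)^{2}$)
$\frac{1}{\left(Q{\left(-116 \right)} - b{\left(-408 \right)}\right) + 828515} = \frac{1}{\left(\left(-14 - 116\right)^{2} - \frac{1}{29}\right) + 828515} = \frac{1}{\left(\left(-130\right)^{2} - \frac{1}{29}\right) + 828515} = \frac{1}{\left(16900 - \frac{1}{29}\right) + 828515} = \frac{1}{\frac{490099}{29} + 828515} = \frac{1}{\frac{24517034}{29}} = \frac{29}{24517034}$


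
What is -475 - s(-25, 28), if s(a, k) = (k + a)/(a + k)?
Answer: -476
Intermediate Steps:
s(a, k) = 1 (s(a, k) = (a + k)/(a + k) = 1)
-475 - s(-25, 28) = -475 - 1*1 = -475 - 1 = -476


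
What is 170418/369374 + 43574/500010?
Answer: 25326451714/46172673435 ≈ 0.54852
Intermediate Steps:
170418/369374 + 43574/500010 = 170418*(1/369374) + 43574*(1/500010) = 85209/184687 + 21787/250005 = 25326451714/46172673435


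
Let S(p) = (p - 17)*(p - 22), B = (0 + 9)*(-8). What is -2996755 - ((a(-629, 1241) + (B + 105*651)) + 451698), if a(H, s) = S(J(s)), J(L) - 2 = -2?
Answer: -3517110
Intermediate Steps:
J(L) = 0 (J(L) = 2 - 2 = 0)
B = -72 (B = 9*(-8) = -72)
S(p) = (-22 + p)*(-17 + p) (S(p) = (-17 + p)*(-22 + p) = (-22 + p)*(-17 + p))
a(H, s) = 374 (a(H, s) = 374 + 0**2 - 39*0 = 374 + 0 + 0 = 374)
-2996755 - ((a(-629, 1241) + (B + 105*651)) + 451698) = -2996755 - ((374 + (-72 + 105*651)) + 451698) = -2996755 - ((374 + (-72 + 68355)) + 451698) = -2996755 - ((374 + 68283) + 451698) = -2996755 - (68657 + 451698) = -2996755 - 1*520355 = -2996755 - 520355 = -3517110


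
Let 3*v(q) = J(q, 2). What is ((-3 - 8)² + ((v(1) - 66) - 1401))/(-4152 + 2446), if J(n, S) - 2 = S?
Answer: 2017/2559 ≈ 0.78820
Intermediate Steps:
J(n, S) = 2 + S
v(q) = 4/3 (v(q) = (2 + 2)/3 = (⅓)*4 = 4/3)
((-3 - 8)² + ((v(1) - 66) - 1401))/(-4152 + 2446) = ((-3 - 8)² + ((4/3 - 66) - 1401))/(-4152 + 2446) = ((-11)² + (-194/3 - 1401))/(-1706) = (121 - 4397/3)*(-1/1706) = -4034/3*(-1/1706) = 2017/2559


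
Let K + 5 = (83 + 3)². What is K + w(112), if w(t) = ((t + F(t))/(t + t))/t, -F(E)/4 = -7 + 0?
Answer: 6622341/896 ≈ 7391.0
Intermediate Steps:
F(E) = 28 (F(E) = -4*(-7 + 0) = -4*(-7) = 28)
w(t) = (28 + t)/(2*t²) (w(t) = ((t + 28)/(t + t))/t = ((28 + t)/((2*t)))/t = ((28 + t)*(1/(2*t)))/t = ((28 + t)/(2*t))/t = (28 + t)/(2*t²))
K = 7391 (K = -5 + (83 + 3)² = -5 + 86² = -5 + 7396 = 7391)
K + w(112) = 7391 + (½)*(28 + 112)/112² = 7391 + (½)*(1/12544)*140 = 7391 + 5/896 = 6622341/896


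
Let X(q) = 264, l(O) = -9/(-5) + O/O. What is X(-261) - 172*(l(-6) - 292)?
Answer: 250032/5 ≈ 50006.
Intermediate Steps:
l(O) = 14/5 (l(O) = -9*(-⅕) + 1 = 9/5 + 1 = 14/5)
X(-261) - 172*(l(-6) - 292) = 264 - 172*(14/5 - 292) = 264 - 172*(-1446/5) = 264 + 248712/5 = 250032/5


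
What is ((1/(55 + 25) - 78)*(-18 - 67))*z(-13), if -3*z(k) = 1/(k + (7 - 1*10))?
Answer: 106063/768 ≈ 138.10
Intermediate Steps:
z(k) = -1/(3*(-3 + k)) (z(k) = -1/(3*(k + (7 - 1*10))) = -1/(3*(k + (7 - 10))) = -1/(3*(k - 3)) = -1/(3*(-3 + k)))
((1/(55 + 25) - 78)*(-18 - 67))*z(-13) = ((1/(55 + 25) - 78)*(-18 - 67))*(-1/(-9 + 3*(-13))) = ((1/80 - 78)*(-85))*(-1/(-9 - 39)) = ((1/80 - 78)*(-85))*(-1/(-48)) = (-6239/80*(-85))*(-1*(-1/48)) = (106063/16)*(1/48) = 106063/768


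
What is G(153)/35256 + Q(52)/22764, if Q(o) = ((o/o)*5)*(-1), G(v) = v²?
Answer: 44392183/66880632 ≈ 0.66375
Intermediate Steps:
Q(o) = -5 (Q(o) = (1*5)*(-1) = 5*(-1) = -5)
G(153)/35256 + Q(52)/22764 = 153²/35256 - 5/22764 = 23409*(1/35256) - 5*1/22764 = 7803/11752 - 5/22764 = 44392183/66880632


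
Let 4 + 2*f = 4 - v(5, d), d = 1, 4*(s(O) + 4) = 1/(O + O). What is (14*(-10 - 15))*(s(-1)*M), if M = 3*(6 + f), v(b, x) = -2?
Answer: 121275/4 ≈ 30319.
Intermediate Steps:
s(O) = -4 + 1/(8*O) (s(O) = -4 + 1/(4*(O + O)) = -4 + 1/(4*((2*O))) = -4 + (1/(2*O))/4 = -4 + 1/(8*O))
f = 1 (f = -2 + (4 - 1*(-2))/2 = -2 + (4 + 2)/2 = -2 + (½)*6 = -2 + 3 = 1)
M = 21 (M = 3*(6 + 1) = 3*7 = 21)
(14*(-10 - 15))*(s(-1)*M) = (14*(-10 - 15))*((-4 + (⅛)/(-1))*21) = (14*(-25))*((-4 + (⅛)*(-1))*21) = -350*(-4 - ⅛)*21 = -(-5775)*21/4 = -350*(-693/8) = 121275/4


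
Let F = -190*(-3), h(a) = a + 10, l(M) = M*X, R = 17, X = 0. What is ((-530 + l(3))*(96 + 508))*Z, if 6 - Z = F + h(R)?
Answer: 189190920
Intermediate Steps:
l(M) = 0 (l(M) = M*0 = 0)
h(a) = 10 + a
F = 570
Z = -591 (Z = 6 - (570 + (10 + 17)) = 6 - (570 + 27) = 6 - 1*597 = 6 - 597 = -591)
((-530 + l(3))*(96 + 508))*Z = ((-530 + 0)*(96 + 508))*(-591) = -530*604*(-591) = -320120*(-591) = 189190920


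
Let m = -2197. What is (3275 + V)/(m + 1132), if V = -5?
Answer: -218/71 ≈ -3.0704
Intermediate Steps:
(3275 + V)/(m + 1132) = (3275 - 5)/(-2197 + 1132) = 3270/(-1065) = 3270*(-1/1065) = -218/71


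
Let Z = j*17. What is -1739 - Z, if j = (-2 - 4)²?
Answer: -2351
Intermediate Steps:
j = 36 (j = (-6)² = 36)
Z = 612 (Z = 36*17 = 612)
-1739 - Z = -1739 - 1*612 = -1739 - 612 = -2351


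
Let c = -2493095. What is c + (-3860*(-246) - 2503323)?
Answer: -4046858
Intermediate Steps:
c + (-3860*(-246) - 2503323) = -2493095 + (-3860*(-246) - 2503323) = -2493095 + (949560 - 2503323) = -2493095 - 1553763 = -4046858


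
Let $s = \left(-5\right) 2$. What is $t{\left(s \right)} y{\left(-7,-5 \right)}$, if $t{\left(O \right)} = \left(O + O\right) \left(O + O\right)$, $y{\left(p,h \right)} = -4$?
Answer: $-1600$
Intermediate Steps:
$s = -10$
$t{\left(O \right)} = 4 O^{2}$ ($t{\left(O \right)} = 2 O 2 O = 4 O^{2}$)
$t{\left(s \right)} y{\left(-7,-5 \right)} = 4 \left(-10\right)^{2} \left(-4\right) = 4 \cdot 100 \left(-4\right) = 400 \left(-4\right) = -1600$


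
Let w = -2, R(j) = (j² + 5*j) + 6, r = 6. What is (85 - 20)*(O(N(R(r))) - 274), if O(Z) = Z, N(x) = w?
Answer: -17940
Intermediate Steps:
R(j) = 6 + j² + 5*j
N(x) = -2
(85 - 20)*(O(N(R(r))) - 274) = (85 - 20)*(-2 - 274) = 65*(-276) = -17940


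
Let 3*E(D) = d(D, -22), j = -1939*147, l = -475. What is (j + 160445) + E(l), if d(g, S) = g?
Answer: -374239/3 ≈ -1.2475e+5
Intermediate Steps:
j = -285033
E(D) = D/3
(j + 160445) + E(l) = (-285033 + 160445) + (⅓)*(-475) = -124588 - 475/3 = -374239/3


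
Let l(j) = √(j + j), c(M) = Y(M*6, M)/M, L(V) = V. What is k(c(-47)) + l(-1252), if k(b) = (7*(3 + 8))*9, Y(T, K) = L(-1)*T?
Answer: 693 + 2*I*√626 ≈ 693.0 + 50.04*I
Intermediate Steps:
Y(T, K) = -T
c(M) = -6 (c(M) = (-M*6)/M = (-6*M)/M = -6)
k(b) = 693 (k(b) = (7*11)*9 = 77*9 = 693)
l(j) = √2*√j (l(j) = √(2*j) = √2*√j)
k(c(-47)) + l(-1252) = 693 + √2*√(-1252) = 693 + √2*(2*I*√313) = 693 + 2*I*√626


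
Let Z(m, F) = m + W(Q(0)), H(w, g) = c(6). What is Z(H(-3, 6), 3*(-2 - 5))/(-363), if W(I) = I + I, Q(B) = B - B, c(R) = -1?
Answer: 1/363 ≈ 0.0027548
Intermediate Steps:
Q(B) = 0
H(w, g) = -1
W(I) = 2*I
Z(m, F) = m (Z(m, F) = m + 2*0 = m + 0 = m)
Z(H(-3, 6), 3*(-2 - 5))/(-363) = -1/(-363) = -1*(-1/363) = 1/363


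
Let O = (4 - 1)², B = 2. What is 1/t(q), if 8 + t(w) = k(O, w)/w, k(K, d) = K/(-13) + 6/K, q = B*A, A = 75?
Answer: -5850/46801 ≈ -0.12500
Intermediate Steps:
O = 9 (O = 3² = 9)
q = 150 (q = 2*75 = 150)
k(K, d) = 6/K - K/13 (k(K, d) = K*(-1/13) + 6/K = -K/13 + 6/K = 6/K - K/13)
t(w) = -8 - 1/(39*w) (t(w) = -8 + (6/9 - 1/13*9)/w = -8 + (6*(⅑) - 9/13)/w = -8 + (⅔ - 9/13)/w = -8 - 1/(39*w))
1/t(q) = 1/(-8 - 1/39/150) = 1/(-8 - 1/39*1/150) = 1/(-8 - 1/5850) = 1/(-46801/5850) = -5850/46801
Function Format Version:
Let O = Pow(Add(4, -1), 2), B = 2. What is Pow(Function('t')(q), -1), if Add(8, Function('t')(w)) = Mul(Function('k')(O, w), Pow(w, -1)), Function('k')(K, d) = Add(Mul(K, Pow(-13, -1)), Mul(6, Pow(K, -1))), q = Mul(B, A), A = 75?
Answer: Rational(-5850, 46801) ≈ -0.12500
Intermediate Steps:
O = 9 (O = Pow(3, 2) = 9)
q = 150 (q = Mul(2, 75) = 150)
Function('k')(K, d) = Add(Mul(6, Pow(K, -1)), Mul(Rational(-1, 13), K)) (Function('k')(K, d) = Add(Mul(K, Rational(-1, 13)), Mul(6, Pow(K, -1))) = Add(Mul(Rational(-1, 13), K), Mul(6, Pow(K, -1))) = Add(Mul(6, Pow(K, -1)), Mul(Rational(-1, 13), K)))
Function('t')(w) = Add(-8, Mul(Rational(-1, 39), Pow(w, -1))) (Function('t')(w) = Add(-8, Mul(Add(Mul(6, Pow(9, -1)), Mul(Rational(-1, 13), 9)), Pow(w, -1))) = Add(-8, Mul(Add(Mul(6, Rational(1, 9)), Rational(-9, 13)), Pow(w, -1))) = Add(-8, Mul(Add(Rational(2, 3), Rational(-9, 13)), Pow(w, -1))) = Add(-8, Mul(Rational(-1, 39), Pow(w, -1))))
Pow(Function('t')(q), -1) = Pow(Add(-8, Mul(Rational(-1, 39), Pow(150, -1))), -1) = Pow(Add(-8, Mul(Rational(-1, 39), Rational(1, 150))), -1) = Pow(Add(-8, Rational(-1, 5850)), -1) = Pow(Rational(-46801, 5850), -1) = Rational(-5850, 46801)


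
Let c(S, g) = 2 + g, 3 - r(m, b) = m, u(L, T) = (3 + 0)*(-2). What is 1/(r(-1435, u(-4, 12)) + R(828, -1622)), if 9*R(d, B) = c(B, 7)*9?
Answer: 1/1447 ≈ 0.00069109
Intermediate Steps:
u(L, T) = -6 (u(L, T) = 3*(-2) = -6)
r(m, b) = 3 - m
R(d, B) = 9 (R(d, B) = ((2 + 7)*9)/9 = (9*9)/9 = (⅑)*81 = 9)
1/(r(-1435, u(-4, 12)) + R(828, -1622)) = 1/((3 - 1*(-1435)) + 9) = 1/((3 + 1435) + 9) = 1/(1438 + 9) = 1/1447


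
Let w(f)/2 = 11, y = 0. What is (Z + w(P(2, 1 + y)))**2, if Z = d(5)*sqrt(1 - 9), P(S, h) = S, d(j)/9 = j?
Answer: -15716 + 3960*I*sqrt(2) ≈ -15716.0 + 5600.3*I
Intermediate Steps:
d(j) = 9*j
w(f) = 22 (w(f) = 2*11 = 22)
Z = 90*I*sqrt(2) (Z = (9*5)*sqrt(1 - 9) = 45*sqrt(-8) = 45*(2*I*sqrt(2)) = 90*I*sqrt(2) ≈ 127.28*I)
(Z + w(P(2, 1 + y)))**2 = (90*I*sqrt(2) + 22)**2 = (22 + 90*I*sqrt(2))**2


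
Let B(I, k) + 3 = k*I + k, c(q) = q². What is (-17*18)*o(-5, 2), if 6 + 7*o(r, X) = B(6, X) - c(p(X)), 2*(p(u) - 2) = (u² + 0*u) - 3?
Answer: 765/14 ≈ 54.643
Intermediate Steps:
p(u) = ½ + u²/2 (p(u) = 2 + ((u² + 0*u) - 3)/2 = 2 + ((u² + 0) - 3)/2 = 2 + (u² - 3)/2 = 2 + (-3 + u²)/2 = 2 + (-3/2 + u²/2) = ½ + u²/2)
B(I, k) = -3 + k + I*k (B(I, k) = -3 + (k*I + k) = -3 + (I*k + k) = -3 + (k + I*k) = -3 + k + I*k)
o(r, X) = -9/7 + X - (½ + X²/2)²/7 (o(r, X) = -6/7 + ((-3 + X + 6*X) - (½ + X²/2)²)/7 = -6/7 + ((-3 + 7*X) - (½ + X²/2)²)/7 = -6/7 + (-3 - (½ + X²/2)² + 7*X)/7 = -6/7 + (-3/7 + X - (½ + X²/2)²/7) = -9/7 + X - (½ + X²/2)²/7)
(-17*18)*o(-5, 2) = (-17*18)*(-9/7 + 2 - (1 + 2²)²/28) = -306*(-9/7 + 2 - (1 + 4)²/28) = -306*(-9/7 + 2 - 1/28*5²) = -306*(-9/7 + 2 - 1/28*25) = -306*(-9/7 + 2 - 25/28) = -306*(-5/28) = 765/14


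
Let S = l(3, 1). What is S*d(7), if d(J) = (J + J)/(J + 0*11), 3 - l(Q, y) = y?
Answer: 4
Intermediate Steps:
l(Q, y) = 3 - y
S = 2 (S = 3 - 1*1 = 3 - 1 = 2)
d(J) = 2 (d(J) = (2*J)/(J + 0) = (2*J)/J = 2)
S*d(7) = 2*2 = 4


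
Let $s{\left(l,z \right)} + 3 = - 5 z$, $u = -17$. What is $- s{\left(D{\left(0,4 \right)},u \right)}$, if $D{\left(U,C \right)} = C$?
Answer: $-82$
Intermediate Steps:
$s{\left(l,z \right)} = -3 - 5 z$
$- s{\left(D{\left(0,4 \right)},u \right)} = - (-3 - -85) = - (-3 + 85) = \left(-1\right) 82 = -82$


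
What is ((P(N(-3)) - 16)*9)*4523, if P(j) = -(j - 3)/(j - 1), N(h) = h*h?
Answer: -2727369/4 ≈ -6.8184e+5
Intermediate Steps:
N(h) = h**2
P(j) = -(-3 + j)/(-1 + j)
((P(N(-3)) - 16)*9)*4523 = (((3 - 1*(-3)**2)/(-1 + (-3)**2) - 16)*9)*4523 = (((3 - 1*9)/(-1 + 9) - 16)*9)*4523 = (((3 - 9)/8 - 16)*9)*4523 = (((1/8)*(-6) - 16)*9)*4523 = ((-3/4 - 16)*9)*4523 = -67/4*9*4523 = -603/4*4523 = -2727369/4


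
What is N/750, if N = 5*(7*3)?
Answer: 7/50 ≈ 0.14000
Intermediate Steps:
N = 105 (N = 5*21 = 105)
N/750 = 105/750 = 105*(1/750) = 7/50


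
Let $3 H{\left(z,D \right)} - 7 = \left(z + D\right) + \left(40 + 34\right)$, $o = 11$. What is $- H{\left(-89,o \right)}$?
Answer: $-1$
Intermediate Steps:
$H{\left(z,D \right)} = 27 + \frac{D}{3} + \frac{z}{3}$ ($H{\left(z,D \right)} = \frac{7}{3} + \frac{\left(z + D\right) + \left(40 + 34\right)}{3} = \frac{7}{3} + \frac{\left(D + z\right) + 74}{3} = \frac{7}{3} + \frac{74 + D + z}{3} = \frac{7}{3} + \left(\frac{74}{3} + \frac{D}{3} + \frac{z}{3}\right) = 27 + \frac{D}{3} + \frac{z}{3}$)
$- H{\left(-89,o \right)} = - (27 + \frac{1}{3} \cdot 11 + \frac{1}{3} \left(-89\right)) = - (27 + \frac{11}{3} - \frac{89}{3}) = \left(-1\right) 1 = -1$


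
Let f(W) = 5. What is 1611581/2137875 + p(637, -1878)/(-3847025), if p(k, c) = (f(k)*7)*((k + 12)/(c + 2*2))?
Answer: 66391197216677/88072202078250 ≈ 0.75383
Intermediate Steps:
p(k, c) = 35*(12 + k)/(4 + c) (p(k, c) = (5*7)*((k + 12)/(c + 2*2)) = 35*((12 + k)/(c + 4)) = 35*((12 + k)/(4 + c)) = 35*(12 + k)/(4 + c))
1611581/2137875 + p(637, -1878)/(-3847025) = 1611581/2137875 + (35*(12 + 637)/(4 - 1878))/(-3847025) = 1611581*(1/2137875) + (35*649/(-1874))*(-1/3847025) = 1611581/2137875 + (35*(-1/1874)*649)*(-1/3847025) = 1611581/2137875 - 22715/1874*(-1/3847025) = 1611581/2137875 + 649/205980710 = 66391197216677/88072202078250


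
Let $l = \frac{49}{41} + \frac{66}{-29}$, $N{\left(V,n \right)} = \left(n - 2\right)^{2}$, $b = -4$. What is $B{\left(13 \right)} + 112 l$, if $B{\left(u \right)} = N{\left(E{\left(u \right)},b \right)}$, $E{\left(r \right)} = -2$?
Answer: $- \frac{101116}{1189} \approx -85.043$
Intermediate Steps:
$N{\left(V,n \right)} = \left(-2 + n\right)^{2}$
$B{\left(u \right)} = 36$ ($B{\left(u \right)} = \left(-2 - 4\right)^{2} = \left(-6\right)^{2} = 36$)
$l = - \frac{1285}{1189}$ ($l = 49 \cdot \frac{1}{41} + 66 \left(- \frac{1}{29}\right) = \frac{49}{41} - \frac{66}{29} = - \frac{1285}{1189} \approx -1.0807$)
$B{\left(13 \right)} + 112 l = 36 + 112 \left(- \frac{1285}{1189}\right) = 36 - \frac{143920}{1189} = - \frac{101116}{1189}$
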